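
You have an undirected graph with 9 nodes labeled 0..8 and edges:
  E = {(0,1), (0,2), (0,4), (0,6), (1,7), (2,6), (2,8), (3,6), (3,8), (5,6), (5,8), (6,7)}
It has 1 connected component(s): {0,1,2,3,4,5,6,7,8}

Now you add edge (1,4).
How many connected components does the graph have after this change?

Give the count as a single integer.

Initial component count: 1
Add (1,4): endpoints already in same component. Count unchanged: 1.
New component count: 1

Answer: 1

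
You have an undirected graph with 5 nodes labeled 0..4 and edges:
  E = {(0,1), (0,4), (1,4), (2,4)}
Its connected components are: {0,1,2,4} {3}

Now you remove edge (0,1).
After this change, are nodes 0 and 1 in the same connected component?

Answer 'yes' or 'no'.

Initial components: {0,1,2,4} {3}
Removing edge (0,1): not a bridge — component count unchanged at 2.
New components: {0,1,2,4} {3}
Are 0 and 1 in the same component? yes

Answer: yes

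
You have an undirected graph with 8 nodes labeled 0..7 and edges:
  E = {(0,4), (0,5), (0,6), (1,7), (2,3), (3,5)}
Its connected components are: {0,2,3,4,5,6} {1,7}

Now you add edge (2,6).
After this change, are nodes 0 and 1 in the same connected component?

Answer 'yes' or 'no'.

Initial components: {0,2,3,4,5,6} {1,7}
Adding edge (2,6): both already in same component {0,2,3,4,5,6}. No change.
New components: {0,2,3,4,5,6} {1,7}
Are 0 and 1 in the same component? no

Answer: no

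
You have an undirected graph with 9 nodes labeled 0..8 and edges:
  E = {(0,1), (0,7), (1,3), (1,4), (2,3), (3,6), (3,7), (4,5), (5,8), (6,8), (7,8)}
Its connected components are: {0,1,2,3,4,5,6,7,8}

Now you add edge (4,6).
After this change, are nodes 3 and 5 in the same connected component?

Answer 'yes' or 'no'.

Initial components: {0,1,2,3,4,5,6,7,8}
Adding edge (4,6): both already in same component {0,1,2,3,4,5,6,7,8}. No change.
New components: {0,1,2,3,4,5,6,7,8}
Are 3 and 5 in the same component? yes

Answer: yes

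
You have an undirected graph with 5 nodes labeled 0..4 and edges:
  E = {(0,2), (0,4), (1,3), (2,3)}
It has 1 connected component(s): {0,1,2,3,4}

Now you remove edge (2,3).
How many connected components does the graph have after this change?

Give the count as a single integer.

Answer: 2

Derivation:
Initial component count: 1
Remove (2,3): it was a bridge. Count increases: 1 -> 2.
  After removal, components: {0,2,4} {1,3}
New component count: 2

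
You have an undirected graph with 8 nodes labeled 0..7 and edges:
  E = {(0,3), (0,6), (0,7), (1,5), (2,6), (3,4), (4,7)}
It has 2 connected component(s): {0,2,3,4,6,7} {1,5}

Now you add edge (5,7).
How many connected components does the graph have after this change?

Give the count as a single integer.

Initial component count: 2
Add (5,7): merges two components. Count decreases: 2 -> 1.
New component count: 1

Answer: 1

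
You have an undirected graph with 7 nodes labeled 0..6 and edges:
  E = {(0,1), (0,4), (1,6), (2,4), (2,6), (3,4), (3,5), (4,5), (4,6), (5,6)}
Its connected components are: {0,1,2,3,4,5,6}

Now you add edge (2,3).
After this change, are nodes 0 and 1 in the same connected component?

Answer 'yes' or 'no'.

Initial components: {0,1,2,3,4,5,6}
Adding edge (2,3): both already in same component {0,1,2,3,4,5,6}. No change.
New components: {0,1,2,3,4,5,6}
Are 0 and 1 in the same component? yes

Answer: yes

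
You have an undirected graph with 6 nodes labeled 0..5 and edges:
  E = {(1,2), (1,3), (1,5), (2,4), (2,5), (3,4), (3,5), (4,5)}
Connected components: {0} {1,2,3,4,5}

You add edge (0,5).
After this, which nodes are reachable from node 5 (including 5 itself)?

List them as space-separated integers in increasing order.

Before: nodes reachable from 5: {1,2,3,4,5}
Adding (0,5): merges 5's component with another. Reachability grows.
After: nodes reachable from 5: {0,1,2,3,4,5}

Answer: 0 1 2 3 4 5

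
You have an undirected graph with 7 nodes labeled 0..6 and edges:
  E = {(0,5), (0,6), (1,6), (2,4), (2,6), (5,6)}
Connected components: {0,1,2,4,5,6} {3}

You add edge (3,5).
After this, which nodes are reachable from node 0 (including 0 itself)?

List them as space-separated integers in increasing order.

Before: nodes reachable from 0: {0,1,2,4,5,6}
Adding (3,5): merges 0's component with another. Reachability grows.
After: nodes reachable from 0: {0,1,2,3,4,5,6}

Answer: 0 1 2 3 4 5 6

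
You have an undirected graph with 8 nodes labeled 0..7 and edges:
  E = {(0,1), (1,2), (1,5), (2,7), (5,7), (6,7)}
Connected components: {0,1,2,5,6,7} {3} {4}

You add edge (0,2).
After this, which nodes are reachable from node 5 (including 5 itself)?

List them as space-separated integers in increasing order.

Answer: 0 1 2 5 6 7

Derivation:
Before: nodes reachable from 5: {0,1,2,5,6,7}
Adding (0,2): both endpoints already in same component. Reachability from 5 unchanged.
After: nodes reachable from 5: {0,1,2,5,6,7}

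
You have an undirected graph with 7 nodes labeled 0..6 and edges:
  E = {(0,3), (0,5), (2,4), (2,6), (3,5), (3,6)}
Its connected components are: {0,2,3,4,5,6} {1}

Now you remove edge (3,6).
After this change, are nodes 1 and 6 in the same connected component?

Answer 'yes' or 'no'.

Answer: no

Derivation:
Initial components: {0,2,3,4,5,6} {1}
Removing edge (3,6): it was a bridge — component count 2 -> 3.
New components: {0,3,5} {1} {2,4,6}
Are 1 and 6 in the same component? no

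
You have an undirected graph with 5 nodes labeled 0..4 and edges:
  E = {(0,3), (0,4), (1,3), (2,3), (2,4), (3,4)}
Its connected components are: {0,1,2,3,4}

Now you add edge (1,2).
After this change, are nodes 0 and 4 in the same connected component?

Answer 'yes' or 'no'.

Initial components: {0,1,2,3,4}
Adding edge (1,2): both already in same component {0,1,2,3,4}. No change.
New components: {0,1,2,3,4}
Are 0 and 4 in the same component? yes

Answer: yes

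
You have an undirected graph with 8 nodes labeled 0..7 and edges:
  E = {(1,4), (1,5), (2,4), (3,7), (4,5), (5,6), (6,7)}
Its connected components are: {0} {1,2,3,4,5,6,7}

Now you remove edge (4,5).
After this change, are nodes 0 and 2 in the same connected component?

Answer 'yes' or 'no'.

Initial components: {0} {1,2,3,4,5,6,7}
Removing edge (4,5): not a bridge — component count unchanged at 2.
New components: {0} {1,2,3,4,5,6,7}
Are 0 and 2 in the same component? no

Answer: no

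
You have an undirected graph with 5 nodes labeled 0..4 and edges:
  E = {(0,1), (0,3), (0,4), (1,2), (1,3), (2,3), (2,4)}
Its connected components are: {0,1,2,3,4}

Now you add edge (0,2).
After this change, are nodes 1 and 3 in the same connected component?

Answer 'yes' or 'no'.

Initial components: {0,1,2,3,4}
Adding edge (0,2): both already in same component {0,1,2,3,4}. No change.
New components: {0,1,2,3,4}
Are 1 and 3 in the same component? yes

Answer: yes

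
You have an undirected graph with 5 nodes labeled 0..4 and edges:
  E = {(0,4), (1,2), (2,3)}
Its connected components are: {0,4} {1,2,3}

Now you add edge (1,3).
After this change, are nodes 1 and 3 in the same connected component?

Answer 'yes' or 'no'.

Initial components: {0,4} {1,2,3}
Adding edge (1,3): both already in same component {1,2,3}. No change.
New components: {0,4} {1,2,3}
Are 1 and 3 in the same component? yes

Answer: yes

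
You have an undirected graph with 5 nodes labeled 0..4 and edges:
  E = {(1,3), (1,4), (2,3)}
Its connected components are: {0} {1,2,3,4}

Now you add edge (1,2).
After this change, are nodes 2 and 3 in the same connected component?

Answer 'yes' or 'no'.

Initial components: {0} {1,2,3,4}
Adding edge (1,2): both already in same component {1,2,3,4}. No change.
New components: {0} {1,2,3,4}
Are 2 and 3 in the same component? yes

Answer: yes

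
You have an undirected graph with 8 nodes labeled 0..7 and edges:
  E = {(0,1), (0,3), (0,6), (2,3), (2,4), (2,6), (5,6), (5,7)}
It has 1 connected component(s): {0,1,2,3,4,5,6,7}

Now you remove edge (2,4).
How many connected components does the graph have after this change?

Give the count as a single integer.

Answer: 2

Derivation:
Initial component count: 1
Remove (2,4): it was a bridge. Count increases: 1 -> 2.
  After removal, components: {0,1,2,3,5,6,7} {4}
New component count: 2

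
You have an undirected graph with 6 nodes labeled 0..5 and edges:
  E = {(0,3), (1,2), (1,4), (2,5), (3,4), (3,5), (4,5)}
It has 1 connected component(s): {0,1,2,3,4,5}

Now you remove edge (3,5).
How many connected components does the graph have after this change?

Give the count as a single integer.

Initial component count: 1
Remove (3,5): not a bridge. Count unchanged: 1.
  After removal, components: {0,1,2,3,4,5}
New component count: 1

Answer: 1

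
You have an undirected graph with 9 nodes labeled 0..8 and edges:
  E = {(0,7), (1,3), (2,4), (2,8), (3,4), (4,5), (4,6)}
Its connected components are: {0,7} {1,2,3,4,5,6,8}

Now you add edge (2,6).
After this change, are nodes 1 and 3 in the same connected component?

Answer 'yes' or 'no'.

Initial components: {0,7} {1,2,3,4,5,6,8}
Adding edge (2,6): both already in same component {1,2,3,4,5,6,8}. No change.
New components: {0,7} {1,2,3,4,5,6,8}
Are 1 and 3 in the same component? yes

Answer: yes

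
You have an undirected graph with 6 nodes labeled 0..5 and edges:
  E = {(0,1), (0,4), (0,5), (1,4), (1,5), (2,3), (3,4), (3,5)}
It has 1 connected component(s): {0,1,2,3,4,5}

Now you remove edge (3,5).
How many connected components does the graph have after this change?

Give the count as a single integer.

Initial component count: 1
Remove (3,5): not a bridge. Count unchanged: 1.
  After removal, components: {0,1,2,3,4,5}
New component count: 1

Answer: 1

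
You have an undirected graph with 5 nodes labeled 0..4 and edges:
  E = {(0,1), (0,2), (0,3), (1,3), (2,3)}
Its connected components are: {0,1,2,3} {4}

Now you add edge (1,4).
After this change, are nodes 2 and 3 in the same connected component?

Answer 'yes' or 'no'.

Initial components: {0,1,2,3} {4}
Adding edge (1,4): merges {0,1,2,3} and {4}.
New components: {0,1,2,3,4}
Are 2 and 3 in the same component? yes

Answer: yes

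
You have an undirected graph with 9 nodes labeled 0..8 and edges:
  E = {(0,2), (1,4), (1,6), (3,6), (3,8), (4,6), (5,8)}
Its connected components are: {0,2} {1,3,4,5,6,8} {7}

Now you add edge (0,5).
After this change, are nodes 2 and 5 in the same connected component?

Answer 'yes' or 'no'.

Initial components: {0,2} {1,3,4,5,6,8} {7}
Adding edge (0,5): merges {0,2} and {1,3,4,5,6,8}.
New components: {0,1,2,3,4,5,6,8} {7}
Are 2 and 5 in the same component? yes

Answer: yes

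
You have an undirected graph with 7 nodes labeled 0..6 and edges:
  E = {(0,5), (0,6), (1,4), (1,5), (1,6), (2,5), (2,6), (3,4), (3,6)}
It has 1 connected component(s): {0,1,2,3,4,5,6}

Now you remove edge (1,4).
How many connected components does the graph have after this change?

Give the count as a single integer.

Answer: 1

Derivation:
Initial component count: 1
Remove (1,4): not a bridge. Count unchanged: 1.
  After removal, components: {0,1,2,3,4,5,6}
New component count: 1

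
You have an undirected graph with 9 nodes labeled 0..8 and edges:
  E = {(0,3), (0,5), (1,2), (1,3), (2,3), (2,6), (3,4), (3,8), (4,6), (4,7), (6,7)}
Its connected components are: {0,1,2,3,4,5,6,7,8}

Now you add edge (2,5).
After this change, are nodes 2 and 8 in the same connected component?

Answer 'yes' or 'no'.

Answer: yes

Derivation:
Initial components: {0,1,2,3,4,5,6,7,8}
Adding edge (2,5): both already in same component {0,1,2,3,4,5,6,7,8}. No change.
New components: {0,1,2,3,4,5,6,7,8}
Are 2 and 8 in the same component? yes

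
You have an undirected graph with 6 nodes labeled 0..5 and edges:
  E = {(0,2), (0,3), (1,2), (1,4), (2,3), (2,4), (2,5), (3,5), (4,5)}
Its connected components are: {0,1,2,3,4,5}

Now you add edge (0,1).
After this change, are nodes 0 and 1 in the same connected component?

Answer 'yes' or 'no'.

Initial components: {0,1,2,3,4,5}
Adding edge (0,1): both already in same component {0,1,2,3,4,5}. No change.
New components: {0,1,2,3,4,5}
Are 0 and 1 in the same component? yes

Answer: yes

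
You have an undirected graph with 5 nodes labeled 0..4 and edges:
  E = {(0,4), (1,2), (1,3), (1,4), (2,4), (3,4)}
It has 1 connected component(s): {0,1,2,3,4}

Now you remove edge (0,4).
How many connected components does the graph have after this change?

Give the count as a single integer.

Answer: 2

Derivation:
Initial component count: 1
Remove (0,4): it was a bridge. Count increases: 1 -> 2.
  After removal, components: {0} {1,2,3,4}
New component count: 2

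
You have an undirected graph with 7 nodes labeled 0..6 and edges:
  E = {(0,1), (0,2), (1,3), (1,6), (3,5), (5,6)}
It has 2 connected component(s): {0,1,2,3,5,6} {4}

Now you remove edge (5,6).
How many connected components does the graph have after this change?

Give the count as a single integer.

Answer: 2

Derivation:
Initial component count: 2
Remove (5,6): not a bridge. Count unchanged: 2.
  After removal, components: {0,1,2,3,5,6} {4}
New component count: 2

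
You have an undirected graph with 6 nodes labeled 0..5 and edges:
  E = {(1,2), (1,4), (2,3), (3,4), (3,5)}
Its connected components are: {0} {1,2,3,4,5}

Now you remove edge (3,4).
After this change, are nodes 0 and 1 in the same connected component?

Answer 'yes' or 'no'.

Answer: no

Derivation:
Initial components: {0} {1,2,3,4,5}
Removing edge (3,4): not a bridge — component count unchanged at 2.
New components: {0} {1,2,3,4,5}
Are 0 and 1 in the same component? no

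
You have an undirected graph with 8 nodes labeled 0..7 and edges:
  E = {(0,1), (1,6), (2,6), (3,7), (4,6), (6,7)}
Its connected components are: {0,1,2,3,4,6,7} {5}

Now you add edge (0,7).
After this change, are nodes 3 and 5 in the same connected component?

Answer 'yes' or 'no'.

Answer: no

Derivation:
Initial components: {0,1,2,3,4,6,7} {5}
Adding edge (0,7): both already in same component {0,1,2,3,4,6,7}. No change.
New components: {0,1,2,3,4,6,7} {5}
Are 3 and 5 in the same component? no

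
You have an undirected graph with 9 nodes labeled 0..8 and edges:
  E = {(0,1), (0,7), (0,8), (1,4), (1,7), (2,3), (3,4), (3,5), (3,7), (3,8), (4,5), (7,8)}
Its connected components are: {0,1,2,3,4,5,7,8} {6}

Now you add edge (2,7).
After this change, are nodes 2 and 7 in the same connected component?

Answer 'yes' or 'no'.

Answer: yes

Derivation:
Initial components: {0,1,2,3,4,5,7,8} {6}
Adding edge (2,7): both already in same component {0,1,2,3,4,5,7,8}. No change.
New components: {0,1,2,3,4,5,7,8} {6}
Are 2 and 7 in the same component? yes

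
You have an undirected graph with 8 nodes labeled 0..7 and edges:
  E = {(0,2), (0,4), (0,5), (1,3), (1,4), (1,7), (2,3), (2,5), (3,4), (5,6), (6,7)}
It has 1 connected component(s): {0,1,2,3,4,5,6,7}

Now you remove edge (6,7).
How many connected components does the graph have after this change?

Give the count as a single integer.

Initial component count: 1
Remove (6,7): not a bridge. Count unchanged: 1.
  After removal, components: {0,1,2,3,4,5,6,7}
New component count: 1

Answer: 1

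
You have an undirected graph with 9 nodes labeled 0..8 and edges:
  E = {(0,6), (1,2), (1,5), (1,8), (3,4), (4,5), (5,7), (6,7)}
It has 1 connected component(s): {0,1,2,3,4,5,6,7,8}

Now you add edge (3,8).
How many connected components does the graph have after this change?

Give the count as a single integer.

Answer: 1

Derivation:
Initial component count: 1
Add (3,8): endpoints already in same component. Count unchanged: 1.
New component count: 1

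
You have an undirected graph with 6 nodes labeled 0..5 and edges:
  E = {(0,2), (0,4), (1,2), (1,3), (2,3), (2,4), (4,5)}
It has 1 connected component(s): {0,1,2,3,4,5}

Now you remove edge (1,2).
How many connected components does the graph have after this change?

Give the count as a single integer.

Answer: 1

Derivation:
Initial component count: 1
Remove (1,2): not a bridge. Count unchanged: 1.
  After removal, components: {0,1,2,3,4,5}
New component count: 1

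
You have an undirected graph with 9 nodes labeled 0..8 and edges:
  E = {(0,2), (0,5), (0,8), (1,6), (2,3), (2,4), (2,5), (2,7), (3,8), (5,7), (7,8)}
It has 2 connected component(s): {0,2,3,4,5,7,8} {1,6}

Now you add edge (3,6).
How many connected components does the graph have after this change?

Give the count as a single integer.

Answer: 1

Derivation:
Initial component count: 2
Add (3,6): merges two components. Count decreases: 2 -> 1.
New component count: 1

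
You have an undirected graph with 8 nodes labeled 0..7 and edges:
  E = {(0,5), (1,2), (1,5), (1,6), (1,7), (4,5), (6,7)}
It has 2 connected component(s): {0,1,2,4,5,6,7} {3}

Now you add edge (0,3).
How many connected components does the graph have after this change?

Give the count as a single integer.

Answer: 1

Derivation:
Initial component count: 2
Add (0,3): merges two components. Count decreases: 2 -> 1.
New component count: 1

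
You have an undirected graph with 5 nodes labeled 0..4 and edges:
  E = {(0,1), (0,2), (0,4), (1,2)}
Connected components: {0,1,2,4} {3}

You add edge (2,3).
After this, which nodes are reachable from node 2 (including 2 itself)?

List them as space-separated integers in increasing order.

Answer: 0 1 2 3 4

Derivation:
Before: nodes reachable from 2: {0,1,2,4}
Adding (2,3): merges 2's component with another. Reachability grows.
After: nodes reachable from 2: {0,1,2,3,4}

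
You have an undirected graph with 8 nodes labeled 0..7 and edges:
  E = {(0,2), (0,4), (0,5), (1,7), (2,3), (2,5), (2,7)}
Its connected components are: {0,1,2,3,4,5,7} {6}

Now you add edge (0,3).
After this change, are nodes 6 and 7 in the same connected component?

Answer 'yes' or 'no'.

Answer: no

Derivation:
Initial components: {0,1,2,3,4,5,7} {6}
Adding edge (0,3): both already in same component {0,1,2,3,4,5,7}. No change.
New components: {0,1,2,3,4,5,7} {6}
Are 6 and 7 in the same component? no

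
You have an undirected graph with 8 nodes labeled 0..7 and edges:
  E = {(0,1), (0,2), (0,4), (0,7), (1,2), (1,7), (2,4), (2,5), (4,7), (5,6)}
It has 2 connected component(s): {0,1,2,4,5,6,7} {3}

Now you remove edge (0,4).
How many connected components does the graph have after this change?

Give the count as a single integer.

Answer: 2

Derivation:
Initial component count: 2
Remove (0,4): not a bridge. Count unchanged: 2.
  After removal, components: {0,1,2,4,5,6,7} {3}
New component count: 2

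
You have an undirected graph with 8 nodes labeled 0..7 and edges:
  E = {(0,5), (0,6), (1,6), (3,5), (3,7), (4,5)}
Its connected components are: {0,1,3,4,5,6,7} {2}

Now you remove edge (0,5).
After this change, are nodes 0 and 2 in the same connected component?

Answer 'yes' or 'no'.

Answer: no

Derivation:
Initial components: {0,1,3,4,5,6,7} {2}
Removing edge (0,5): it was a bridge — component count 2 -> 3.
New components: {0,1,6} {2} {3,4,5,7}
Are 0 and 2 in the same component? no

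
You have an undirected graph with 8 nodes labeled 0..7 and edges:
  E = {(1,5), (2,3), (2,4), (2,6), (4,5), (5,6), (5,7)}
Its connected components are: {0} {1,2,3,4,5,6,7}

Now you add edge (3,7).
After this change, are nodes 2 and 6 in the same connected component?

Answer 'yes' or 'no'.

Initial components: {0} {1,2,3,4,5,6,7}
Adding edge (3,7): both already in same component {1,2,3,4,5,6,7}. No change.
New components: {0} {1,2,3,4,5,6,7}
Are 2 and 6 in the same component? yes

Answer: yes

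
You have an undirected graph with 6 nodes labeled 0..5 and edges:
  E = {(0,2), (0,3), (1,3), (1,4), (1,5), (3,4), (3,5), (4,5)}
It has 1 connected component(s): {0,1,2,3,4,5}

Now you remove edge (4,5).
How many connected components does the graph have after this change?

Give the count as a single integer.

Answer: 1

Derivation:
Initial component count: 1
Remove (4,5): not a bridge. Count unchanged: 1.
  After removal, components: {0,1,2,3,4,5}
New component count: 1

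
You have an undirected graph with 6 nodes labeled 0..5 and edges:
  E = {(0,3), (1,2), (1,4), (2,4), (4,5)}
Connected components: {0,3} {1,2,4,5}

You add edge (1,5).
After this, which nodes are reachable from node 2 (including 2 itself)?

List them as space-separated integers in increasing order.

Before: nodes reachable from 2: {1,2,4,5}
Adding (1,5): both endpoints already in same component. Reachability from 2 unchanged.
After: nodes reachable from 2: {1,2,4,5}

Answer: 1 2 4 5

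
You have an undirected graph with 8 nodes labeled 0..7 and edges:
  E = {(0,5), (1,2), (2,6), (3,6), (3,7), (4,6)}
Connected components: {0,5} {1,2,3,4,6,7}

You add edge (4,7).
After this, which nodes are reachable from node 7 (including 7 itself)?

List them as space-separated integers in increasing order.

Answer: 1 2 3 4 6 7

Derivation:
Before: nodes reachable from 7: {1,2,3,4,6,7}
Adding (4,7): both endpoints already in same component. Reachability from 7 unchanged.
After: nodes reachable from 7: {1,2,3,4,6,7}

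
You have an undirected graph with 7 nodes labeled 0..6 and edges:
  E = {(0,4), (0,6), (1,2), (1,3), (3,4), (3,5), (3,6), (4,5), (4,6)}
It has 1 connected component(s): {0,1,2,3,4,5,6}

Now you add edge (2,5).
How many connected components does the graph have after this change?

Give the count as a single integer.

Answer: 1

Derivation:
Initial component count: 1
Add (2,5): endpoints already in same component. Count unchanged: 1.
New component count: 1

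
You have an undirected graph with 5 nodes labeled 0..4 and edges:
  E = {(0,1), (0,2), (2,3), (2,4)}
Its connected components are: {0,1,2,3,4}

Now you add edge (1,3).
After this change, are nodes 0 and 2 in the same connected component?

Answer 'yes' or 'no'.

Answer: yes

Derivation:
Initial components: {0,1,2,3,4}
Adding edge (1,3): both already in same component {0,1,2,3,4}. No change.
New components: {0,1,2,3,4}
Are 0 and 2 in the same component? yes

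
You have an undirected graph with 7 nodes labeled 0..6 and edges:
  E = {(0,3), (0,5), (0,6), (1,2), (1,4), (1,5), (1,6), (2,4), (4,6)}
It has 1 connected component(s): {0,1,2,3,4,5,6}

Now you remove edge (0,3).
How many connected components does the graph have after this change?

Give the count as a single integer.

Answer: 2

Derivation:
Initial component count: 1
Remove (0,3): it was a bridge. Count increases: 1 -> 2.
  After removal, components: {0,1,2,4,5,6} {3}
New component count: 2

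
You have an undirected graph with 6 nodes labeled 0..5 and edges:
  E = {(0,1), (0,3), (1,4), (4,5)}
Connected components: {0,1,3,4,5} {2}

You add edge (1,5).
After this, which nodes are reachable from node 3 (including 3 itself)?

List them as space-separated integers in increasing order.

Answer: 0 1 3 4 5

Derivation:
Before: nodes reachable from 3: {0,1,3,4,5}
Adding (1,5): both endpoints already in same component. Reachability from 3 unchanged.
After: nodes reachable from 3: {0,1,3,4,5}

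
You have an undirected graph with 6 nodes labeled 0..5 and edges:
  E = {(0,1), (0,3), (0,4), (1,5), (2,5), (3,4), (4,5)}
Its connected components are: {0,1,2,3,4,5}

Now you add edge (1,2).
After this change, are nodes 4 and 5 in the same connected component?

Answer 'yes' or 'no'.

Answer: yes

Derivation:
Initial components: {0,1,2,3,4,5}
Adding edge (1,2): both already in same component {0,1,2,3,4,5}. No change.
New components: {0,1,2,3,4,5}
Are 4 and 5 in the same component? yes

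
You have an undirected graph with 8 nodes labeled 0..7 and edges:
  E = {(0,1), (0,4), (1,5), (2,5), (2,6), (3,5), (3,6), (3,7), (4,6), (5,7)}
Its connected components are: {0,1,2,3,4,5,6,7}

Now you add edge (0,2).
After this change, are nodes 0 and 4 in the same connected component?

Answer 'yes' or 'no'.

Answer: yes

Derivation:
Initial components: {0,1,2,3,4,5,6,7}
Adding edge (0,2): both already in same component {0,1,2,3,4,5,6,7}. No change.
New components: {0,1,2,3,4,5,6,7}
Are 0 and 4 in the same component? yes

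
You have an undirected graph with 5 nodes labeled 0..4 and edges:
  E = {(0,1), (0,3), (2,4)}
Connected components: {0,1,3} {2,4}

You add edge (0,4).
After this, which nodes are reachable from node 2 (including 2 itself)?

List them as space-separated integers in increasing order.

Answer: 0 1 2 3 4

Derivation:
Before: nodes reachable from 2: {2,4}
Adding (0,4): merges 2's component with another. Reachability grows.
After: nodes reachable from 2: {0,1,2,3,4}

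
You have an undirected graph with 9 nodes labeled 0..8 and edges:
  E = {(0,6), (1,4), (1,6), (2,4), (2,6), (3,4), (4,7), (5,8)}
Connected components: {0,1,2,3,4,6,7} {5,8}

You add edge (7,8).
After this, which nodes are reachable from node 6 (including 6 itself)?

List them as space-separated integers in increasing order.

Answer: 0 1 2 3 4 5 6 7 8

Derivation:
Before: nodes reachable from 6: {0,1,2,3,4,6,7}
Adding (7,8): merges 6's component with another. Reachability grows.
After: nodes reachable from 6: {0,1,2,3,4,5,6,7,8}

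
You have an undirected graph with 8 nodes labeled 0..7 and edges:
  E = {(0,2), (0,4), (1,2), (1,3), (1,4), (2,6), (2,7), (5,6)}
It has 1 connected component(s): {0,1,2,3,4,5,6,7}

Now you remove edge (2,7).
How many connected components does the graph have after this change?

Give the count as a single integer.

Answer: 2

Derivation:
Initial component count: 1
Remove (2,7): it was a bridge. Count increases: 1 -> 2.
  After removal, components: {0,1,2,3,4,5,6} {7}
New component count: 2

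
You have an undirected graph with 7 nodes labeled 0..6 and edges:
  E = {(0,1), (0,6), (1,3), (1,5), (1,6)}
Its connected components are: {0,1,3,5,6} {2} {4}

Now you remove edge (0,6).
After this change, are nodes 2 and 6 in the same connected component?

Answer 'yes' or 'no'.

Initial components: {0,1,3,5,6} {2} {4}
Removing edge (0,6): not a bridge — component count unchanged at 3.
New components: {0,1,3,5,6} {2} {4}
Are 2 and 6 in the same component? no

Answer: no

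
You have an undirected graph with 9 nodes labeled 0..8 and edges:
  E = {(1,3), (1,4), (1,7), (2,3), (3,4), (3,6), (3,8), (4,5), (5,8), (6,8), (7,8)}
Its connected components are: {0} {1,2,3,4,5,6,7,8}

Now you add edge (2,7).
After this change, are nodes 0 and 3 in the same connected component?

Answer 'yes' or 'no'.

Initial components: {0} {1,2,3,4,5,6,7,8}
Adding edge (2,7): both already in same component {1,2,3,4,5,6,7,8}. No change.
New components: {0} {1,2,3,4,5,6,7,8}
Are 0 and 3 in the same component? no

Answer: no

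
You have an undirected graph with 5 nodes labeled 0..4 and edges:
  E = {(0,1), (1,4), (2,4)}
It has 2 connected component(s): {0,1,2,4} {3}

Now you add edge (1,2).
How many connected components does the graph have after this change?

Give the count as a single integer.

Answer: 2

Derivation:
Initial component count: 2
Add (1,2): endpoints already in same component. Count unchanged: 2.
New component count: 2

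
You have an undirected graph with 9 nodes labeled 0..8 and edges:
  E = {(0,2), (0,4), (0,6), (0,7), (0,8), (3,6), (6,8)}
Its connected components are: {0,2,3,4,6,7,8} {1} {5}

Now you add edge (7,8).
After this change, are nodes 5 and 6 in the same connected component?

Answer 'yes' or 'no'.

Answer: no

Derivation:
Initial components: {0,2,3,4,6,7,8} {1} {5}
Adding edge (7,8): both already in same component {0,2,3,4,6,7,8}. No change.
New components: {0,2,3,4,6,7,8} {1} {5}
Are 5 and 6 in the same component? no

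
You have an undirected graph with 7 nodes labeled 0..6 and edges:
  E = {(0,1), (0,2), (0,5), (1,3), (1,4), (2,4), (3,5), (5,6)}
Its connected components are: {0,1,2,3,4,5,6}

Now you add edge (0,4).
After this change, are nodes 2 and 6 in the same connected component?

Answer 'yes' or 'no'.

Initial components: {0,1,2,3,4,5,6}
Adding edge (0,4): both already in same component {0,1,2,3,4,5,6}. No change.
New components: {0,1,2,3,4,5,6}
Are 2 and 6 in the same component? yes

Answer: yes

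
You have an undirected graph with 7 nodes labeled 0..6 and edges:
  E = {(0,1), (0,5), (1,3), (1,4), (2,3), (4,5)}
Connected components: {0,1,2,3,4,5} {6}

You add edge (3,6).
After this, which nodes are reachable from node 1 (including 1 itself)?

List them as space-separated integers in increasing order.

Before: nodes reachable from 1: {0,1,2,3,4,5}
Adding (3,6): merges 1's component with another. Reachability grows.
After: nodes reachable from 1: {0,1,2,3,4,5,6}

Answer: 0 1 2 3 4 5 6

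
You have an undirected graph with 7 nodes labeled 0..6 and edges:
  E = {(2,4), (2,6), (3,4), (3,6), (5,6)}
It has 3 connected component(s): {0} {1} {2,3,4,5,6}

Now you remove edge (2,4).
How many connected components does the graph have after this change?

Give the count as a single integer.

Answer: 3

Derivation:
Initial component count: 3
Remove (2,4): not a bridge. Count unchanged: 3.
  After removal, components: {0} {1} {2,3,4,5,6}
New component count: 3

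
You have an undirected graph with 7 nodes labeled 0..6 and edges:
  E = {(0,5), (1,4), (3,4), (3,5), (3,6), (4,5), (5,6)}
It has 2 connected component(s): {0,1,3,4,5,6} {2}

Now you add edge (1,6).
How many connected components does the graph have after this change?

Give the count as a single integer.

Initial component count: 2
Add (1,6): endpoints already in same component. Count unchanged: 2.
New component count: 2

Answer: 2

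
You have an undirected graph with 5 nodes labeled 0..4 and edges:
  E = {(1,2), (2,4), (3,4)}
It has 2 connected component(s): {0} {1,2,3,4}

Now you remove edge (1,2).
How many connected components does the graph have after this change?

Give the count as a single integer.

Initial component count: 2
Remove (1,2): it was a bridge. Count increases: 2 -> 3.
  After removal, components: {0} {1} {2,3,4}
New component count: 3

Answer: 3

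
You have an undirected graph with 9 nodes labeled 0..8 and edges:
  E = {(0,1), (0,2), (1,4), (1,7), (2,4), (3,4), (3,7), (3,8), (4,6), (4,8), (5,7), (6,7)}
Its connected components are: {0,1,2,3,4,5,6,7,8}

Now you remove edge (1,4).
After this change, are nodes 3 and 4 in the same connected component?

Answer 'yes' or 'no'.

Answer: yes

Derivation:
Initial components: {0,1,2,3,4,5,6,7,8}
Removing edge (1,4): not a bridge — component count unchanged at 1.
New components: {0,1,2,3,4,5,6,7,8}
Are 3 and 4 in the same component? yes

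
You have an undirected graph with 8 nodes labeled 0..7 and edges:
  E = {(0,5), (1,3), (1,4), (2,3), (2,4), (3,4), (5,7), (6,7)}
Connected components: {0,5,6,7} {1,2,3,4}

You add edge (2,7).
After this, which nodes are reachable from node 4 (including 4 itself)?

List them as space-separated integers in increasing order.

Before: nodes reachable from 4: {1,2,3,4}
Adding (2,7): merges 4's component with another. Reachability grows.
After: nodes reachable from 4: {0,1,2,3,4,5,6,7}

Answer: 0 1 2 3 4 5 6 7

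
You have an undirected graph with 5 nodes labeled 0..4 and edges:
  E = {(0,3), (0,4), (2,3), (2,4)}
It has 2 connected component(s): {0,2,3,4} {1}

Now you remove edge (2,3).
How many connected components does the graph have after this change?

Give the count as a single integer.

Initial component count: 2
Remove (2,3): not a bridge. Count unchanged: 2.
  After removal, components: {0,2,3,4} {1}
New component count: 2

Answer: 2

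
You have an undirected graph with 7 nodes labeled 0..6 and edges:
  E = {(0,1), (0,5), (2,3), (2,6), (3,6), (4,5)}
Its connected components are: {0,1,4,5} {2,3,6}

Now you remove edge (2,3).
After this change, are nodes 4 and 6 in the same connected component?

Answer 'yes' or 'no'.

Answer: no

Derivation:
Initial components: {0,1,4,5} {2,3,6}
Removing edge (2,3): not a bridge — component count unchanged at 2.
New components: {0,1,4,5} {2,3,6}
Are 4 and 6 in the same component? no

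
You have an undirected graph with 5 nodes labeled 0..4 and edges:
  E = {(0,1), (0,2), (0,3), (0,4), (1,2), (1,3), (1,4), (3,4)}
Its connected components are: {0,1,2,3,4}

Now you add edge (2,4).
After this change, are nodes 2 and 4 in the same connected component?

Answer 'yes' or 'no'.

Initial components: {0,1,2,3,4}
Adding edge (2,4): both already in same component {0,1,2,3,4}. No change.
New components: {0,1,2,3,4}
Are 2 and 4 in the same component? yes

Answer: yes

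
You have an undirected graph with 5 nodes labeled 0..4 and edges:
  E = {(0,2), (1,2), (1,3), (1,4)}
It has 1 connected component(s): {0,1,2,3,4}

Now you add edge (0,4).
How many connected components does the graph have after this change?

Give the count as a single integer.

Initial component count: 1
Add (0,4): endpoints already in same component. Count unchanged: 1.
New component count: 1

Answer: 1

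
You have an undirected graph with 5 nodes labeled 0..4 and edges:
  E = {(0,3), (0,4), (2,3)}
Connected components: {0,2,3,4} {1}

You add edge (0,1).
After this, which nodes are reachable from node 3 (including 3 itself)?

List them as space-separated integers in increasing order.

Answer: 0 1 2 3 4

Derivation:
Before: nodes reachable from 3: {0,2,3,4}
Adding (0,1): merges 3's component with another. Reachability grows.
After: nodes reachable from 3: {0,1,2,3,4}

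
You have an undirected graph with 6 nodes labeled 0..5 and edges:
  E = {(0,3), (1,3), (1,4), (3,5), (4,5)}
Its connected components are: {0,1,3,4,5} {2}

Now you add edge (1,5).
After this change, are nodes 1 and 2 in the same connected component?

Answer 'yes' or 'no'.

Initial components: {0,1,3,4,5} {2}
Adding edge (1,5): both already in same component {0,1,3,4,5}. No change.
New components: {0,1,3,4,5} {2}
Are 1 and 2 in the same component? no

Answer: no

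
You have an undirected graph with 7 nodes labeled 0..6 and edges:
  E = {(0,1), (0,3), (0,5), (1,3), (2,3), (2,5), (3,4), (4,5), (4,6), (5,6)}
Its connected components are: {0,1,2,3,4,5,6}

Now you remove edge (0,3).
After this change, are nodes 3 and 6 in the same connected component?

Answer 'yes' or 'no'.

Answer: yes

Derivation:
Initial components: {0,1,2,3,4,5,6}
Removing edge (0,3): not a bridge — component count unchanged at 1.
New components: {0,1,2,3,4,5,6}
Are 3 and 6 in the same component? yes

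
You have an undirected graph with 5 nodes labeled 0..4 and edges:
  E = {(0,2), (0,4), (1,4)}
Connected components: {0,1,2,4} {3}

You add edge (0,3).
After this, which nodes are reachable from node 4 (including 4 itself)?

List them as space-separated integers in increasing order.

Answer: 0 1 2 3 4

Derivation:
Before: nodes reachable from 4: {0,1,2,4}
Adding (0,3): merges 4's component with another. Reachability grows.
After: nodes reachable from 4: {0,1,2,3,4}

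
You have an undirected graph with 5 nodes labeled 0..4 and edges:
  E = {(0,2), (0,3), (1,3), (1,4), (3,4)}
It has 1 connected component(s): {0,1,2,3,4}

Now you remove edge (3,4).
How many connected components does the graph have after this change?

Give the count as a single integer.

Initial component count: 1
Remove (3,4): not a bridge. Count unchanged: 1.
  After removal, components: {0,1,2,3,4}
New component count: 1

Answer: 1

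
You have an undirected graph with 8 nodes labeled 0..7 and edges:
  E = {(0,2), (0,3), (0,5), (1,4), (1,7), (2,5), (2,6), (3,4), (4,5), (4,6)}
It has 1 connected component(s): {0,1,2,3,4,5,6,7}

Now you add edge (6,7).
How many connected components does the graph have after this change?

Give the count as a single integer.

Answer: 1

Derivation:
Initial component count: 1
Add (6,7): endpoints already in same component. Count unchanged: 1.
New component count: 1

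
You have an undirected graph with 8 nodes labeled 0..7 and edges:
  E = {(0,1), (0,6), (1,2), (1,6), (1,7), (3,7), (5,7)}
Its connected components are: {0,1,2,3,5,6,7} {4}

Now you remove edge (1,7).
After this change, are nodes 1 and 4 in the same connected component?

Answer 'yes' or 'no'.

Answer: no

Derivation:
Initial components: {0,1,2,3,5,6,7} {4}
Removing edge (1,7): it was a bridge — component count 2 -> 3.
New components: {0,1,2,6} {3,5,7} {4}
Are 1 and 4 in the same component? no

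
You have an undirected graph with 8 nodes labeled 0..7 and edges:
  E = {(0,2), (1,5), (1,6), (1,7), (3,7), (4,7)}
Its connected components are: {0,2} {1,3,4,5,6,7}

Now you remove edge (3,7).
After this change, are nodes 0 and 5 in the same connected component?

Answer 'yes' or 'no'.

Answer: no

Derivation:
Initial components: {0,2} {1,3,4,5,6,7}
Removing edge (3,7): it was a bridge — component count 2 -> 3.
New components: {0,2} {1,4,5,6,7} {3}
Are 0 and 5 in the same component? no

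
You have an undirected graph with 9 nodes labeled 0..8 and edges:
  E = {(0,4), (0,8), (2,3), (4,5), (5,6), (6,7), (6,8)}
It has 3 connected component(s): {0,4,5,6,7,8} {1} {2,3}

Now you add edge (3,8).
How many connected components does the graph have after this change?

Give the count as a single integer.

Initial component count: 3
Add (3,8): merges two components. Count decreases: 3 -> 2.
New component count: 2

Answer: 2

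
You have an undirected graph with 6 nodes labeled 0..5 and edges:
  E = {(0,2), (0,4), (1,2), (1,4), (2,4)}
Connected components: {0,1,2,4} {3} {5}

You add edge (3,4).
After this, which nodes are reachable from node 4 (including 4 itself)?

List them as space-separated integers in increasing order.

Answer: 0 1 2 3 4

Derivation:
Before: nodes reachable from 4: {0,1,2,4}
Adding (3,4): merges 4's component with another. Reachability grows.
After: nodes reachable from 4: {0,1,2,3,4}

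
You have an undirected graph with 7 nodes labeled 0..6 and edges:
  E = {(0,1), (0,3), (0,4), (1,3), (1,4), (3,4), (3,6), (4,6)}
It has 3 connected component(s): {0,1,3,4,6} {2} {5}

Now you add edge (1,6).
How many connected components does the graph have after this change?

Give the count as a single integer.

Initial component count: 3
Add (1,6): endpoints already in same component. Count unchanged: 3.
New component count: 3

Answer: 3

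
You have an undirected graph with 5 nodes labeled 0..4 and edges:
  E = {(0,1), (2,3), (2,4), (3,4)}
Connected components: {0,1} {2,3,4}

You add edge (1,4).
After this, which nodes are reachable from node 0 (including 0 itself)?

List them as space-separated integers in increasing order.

Answer: 0 1 2 3 4

Derivation:
Before: nodes reachable from 0: {0,1}
Adding (1,4): merges 0's component with another. Reachability grows.
After: nodes reachable from 0: {0,1,2,3,4}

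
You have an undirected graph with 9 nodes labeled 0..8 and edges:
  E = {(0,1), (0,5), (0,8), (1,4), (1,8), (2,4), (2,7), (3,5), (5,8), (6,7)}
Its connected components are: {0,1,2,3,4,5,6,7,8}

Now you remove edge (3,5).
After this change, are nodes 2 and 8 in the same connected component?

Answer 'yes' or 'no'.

Initial components: {0,1,2,3,4,5,6,7,8}
Removing edge (3,5): it was a bridge — component count 1 -> 2.
New components: {0,1,2,4,5,6,7,8} {3}
Are 2 and 8 in the same component? yes

Answer: yes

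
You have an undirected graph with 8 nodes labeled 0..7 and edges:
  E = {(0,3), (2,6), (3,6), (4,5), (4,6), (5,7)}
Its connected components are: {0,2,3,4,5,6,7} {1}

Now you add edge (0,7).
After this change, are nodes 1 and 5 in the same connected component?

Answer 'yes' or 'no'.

Initial components: {0,2,3,4,5,6,7} {1}
Adding edge (0,7): both already in same component {0,2,3,4,5,6,7}. No change.
New components: {0,2,3,4,5,6,7} {1}
Are 1 and 5 in the same component? no

Answer: no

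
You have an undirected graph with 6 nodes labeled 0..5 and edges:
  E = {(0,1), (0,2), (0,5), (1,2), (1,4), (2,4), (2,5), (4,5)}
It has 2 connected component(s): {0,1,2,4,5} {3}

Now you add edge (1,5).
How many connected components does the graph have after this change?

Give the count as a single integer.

Initial component count: 2
Add (1,5): endpoints already in same component. Count unchanged: 2.
New component count: 2

Answer: 2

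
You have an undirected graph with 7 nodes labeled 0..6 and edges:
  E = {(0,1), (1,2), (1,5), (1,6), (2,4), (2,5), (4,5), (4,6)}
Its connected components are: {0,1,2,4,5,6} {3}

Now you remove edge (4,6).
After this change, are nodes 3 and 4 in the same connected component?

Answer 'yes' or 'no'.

Answer: no

Derivation:
Initial components: {0,1,2,4,5,6} {3}
Removing edge (4,6): not a bridge — component count unchanged at 2.
New components: {0,1,2,4,5,6} {3}
Are 3 and 4 in the same component? no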